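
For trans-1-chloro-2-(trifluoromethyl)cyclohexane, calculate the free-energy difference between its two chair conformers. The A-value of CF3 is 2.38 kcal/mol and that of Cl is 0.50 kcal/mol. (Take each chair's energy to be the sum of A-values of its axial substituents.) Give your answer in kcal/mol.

2.88 kcal/mol

C1 and C2 have opposite parity, so for the trans isomer the two substituents are e,e in one chair and a,a in the other.
Chair I (trifluoromethyl axial, chloro axial): E = 2.88 kcal/mol.
Chair II (trifluoromethyl equatorial, chloro equatorial): E = 0.00 kcal/mol.
ΔE = 2.88 − 0.00 = 2.88 kcal/mol; chair II is more stable.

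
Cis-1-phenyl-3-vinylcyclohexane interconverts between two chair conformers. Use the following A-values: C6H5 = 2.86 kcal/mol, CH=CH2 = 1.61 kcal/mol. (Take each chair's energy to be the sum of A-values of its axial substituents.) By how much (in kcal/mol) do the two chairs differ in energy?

C1 and C3 have the same parity, so for the cis isomer the two substituents are e,e in one chair and a,a in the other.
Chair I (phenyl axial, vinyl axial): E = 4.47 kcal/mol.
Chair II (phenyl equatorial, vinyl equatorial): E = 0.00 kcal/mol.
ΔE = 4.47 − 0.00 = 4.47 kcal/mol; chair II is more stable.

4.47 kcal/mol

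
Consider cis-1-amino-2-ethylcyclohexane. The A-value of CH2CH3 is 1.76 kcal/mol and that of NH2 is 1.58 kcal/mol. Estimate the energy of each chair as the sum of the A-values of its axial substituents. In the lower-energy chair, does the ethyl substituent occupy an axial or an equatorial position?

equatorial

C1 and C2 have opposite parity, so for the cis isomer the two substituents are one axial and one equatorial in each chair.
Chair I (ethyl axial, amino equatorial): E = 1.76 kcal/mol.
Chair II (ethyl equatorial, amino axial): E = 1.58 kcal/mol.
Chair II is the more stable (lower-energy) conformer, and in that chair the ethyl group is equatorial.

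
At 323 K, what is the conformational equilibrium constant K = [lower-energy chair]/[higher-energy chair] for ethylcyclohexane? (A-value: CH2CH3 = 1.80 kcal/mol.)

One chair has the ethyl group axial (E = 1.80 kcal/mol) and the other has it equatorial (E = 0).
ΔG = 1.80 kcal/mol between the two chairs.
K = exp(ΔG/RT) with R = 1.987×10⁻³ kcal mol⁻¹ K⁻¹ and T = 323 K gives K ≈ 16.5.

K ≈ 16.5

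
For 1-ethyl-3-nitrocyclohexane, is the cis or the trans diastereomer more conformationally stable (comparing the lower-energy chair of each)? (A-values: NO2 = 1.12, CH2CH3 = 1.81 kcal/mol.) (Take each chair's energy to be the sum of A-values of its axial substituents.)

At 1,3 positions (parity same): cis → (e,e or a,a); trans → (a,e or e,a).
Best chair for cis: E = 0.00 kcal/mol; best chair for trans: E = 1.12 kcal/mol.
The cis isomer is lower by 1.12 kcal/mol.

cis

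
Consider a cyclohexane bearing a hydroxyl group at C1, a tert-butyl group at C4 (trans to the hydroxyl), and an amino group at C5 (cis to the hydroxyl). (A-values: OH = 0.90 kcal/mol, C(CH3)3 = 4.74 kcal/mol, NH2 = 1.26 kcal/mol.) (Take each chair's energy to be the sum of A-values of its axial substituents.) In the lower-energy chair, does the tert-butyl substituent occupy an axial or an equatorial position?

Chair I (hydroxyl axial, tert-butyl axial, amino axial): E = 6.90 kcal/mol.
Chair II (hydroxyl equatorial, tert-butyl equatorial, amino equatorial): E = 0.00 kcal/mol.
Chair II is the more stable (lower-energy) conformer, and in that chair the tert-butyl group is equatorial.

equatorial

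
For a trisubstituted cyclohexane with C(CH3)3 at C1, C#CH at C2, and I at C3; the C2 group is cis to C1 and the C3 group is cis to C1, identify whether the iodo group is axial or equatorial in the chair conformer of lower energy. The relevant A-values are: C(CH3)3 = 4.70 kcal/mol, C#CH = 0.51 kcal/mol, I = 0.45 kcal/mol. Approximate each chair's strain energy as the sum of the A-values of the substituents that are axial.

Chair I (tert-butyl axial, ethynyl equatorial, iodo axial): E = 5.15 kcal/mol.
Chair II (tert-butyl equatorial, ethynyl axial, iodo equatorial): E = 0.51 kcal/mol.
Chair II is the more stable (lower-energy) conformer, and in that chair the iodo group is equatorial.

equatorial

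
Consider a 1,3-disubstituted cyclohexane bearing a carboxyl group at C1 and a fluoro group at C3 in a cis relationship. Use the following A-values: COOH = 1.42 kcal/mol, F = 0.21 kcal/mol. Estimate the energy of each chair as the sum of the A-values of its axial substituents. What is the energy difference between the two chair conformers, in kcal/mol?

1.63 kcal/mol

C1 and C3 have the same parity, so for the cis isomer the two substituents are e,e in one chair and a,a in the other.
Chair I (carboxyl axial, fluoro axial): E = 1.63 kcal/mol.
Chair II (carboxyl equatorial, fluoro equatorial): E = 0.00 kcal/mol.
ΔE = 1.63 − 0.00 = 1.63 kcal/mol; chair II is more stable.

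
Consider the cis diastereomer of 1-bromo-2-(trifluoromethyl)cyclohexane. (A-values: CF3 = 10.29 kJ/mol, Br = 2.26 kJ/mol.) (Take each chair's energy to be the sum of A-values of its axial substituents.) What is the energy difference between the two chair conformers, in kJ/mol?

8.03 kJ/mol

C1 and C2 have opposite parity, so for the cis isomer the two substituents are one axial and one equatorial in each chair.
Chair I (trifluoromethyl axial, bromo equatorial): E = 10.29 kJ/mol.
Chair II (trifluoromethyl equatorial, bromo axial): E = 2.26 kJ/mol.
ΔE = 10.29 − 2.26 = 8.03 kJ/mol; chair II is more stable.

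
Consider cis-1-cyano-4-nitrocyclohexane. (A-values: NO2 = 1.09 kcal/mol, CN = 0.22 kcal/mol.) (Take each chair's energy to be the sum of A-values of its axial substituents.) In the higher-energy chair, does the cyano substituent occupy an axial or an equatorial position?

C1 and C4 have opposite parity, so for the cis isomer the two substituents are one axial and one equatorial in each chair.
Chair I (nitro axial, cyano equatorial): E = 1.09 kcal/mol.
Chair II (nitro equatorial, cyano axial): E = 0.22 kcal/mol.
Chair I is the less stable (higher-energy) conformer, and in that chair the cyano group is equatorial.

equatorial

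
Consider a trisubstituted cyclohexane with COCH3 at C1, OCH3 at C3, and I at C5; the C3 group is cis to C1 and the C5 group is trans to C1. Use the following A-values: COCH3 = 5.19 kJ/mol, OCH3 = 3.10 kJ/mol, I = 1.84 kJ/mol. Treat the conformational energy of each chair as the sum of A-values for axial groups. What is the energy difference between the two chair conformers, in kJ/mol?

Chair I (acetyl axial, methoxy axial, iodo equatorial): E = 8.29 kJ/mol.
Chair II (acetyl equatorial, methoxy equatorial, iodo axial): E = 1.84 kJ/mol.
ΔE = 8.29 − 1.84 = 6.45 kJ/mol; chair II is more stable.

6.45 kJ/mol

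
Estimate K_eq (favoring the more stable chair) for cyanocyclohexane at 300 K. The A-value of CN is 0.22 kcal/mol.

K ≈ 1.45

One chair has the cyano group axial (E = 0.22 kcal/mol) and the other has it equatorial (E = 0).
ΔG = 0.22 kcal/mol between the two chairs.
K = exp(ΔG/RT) with R = 1.987×10⁻³ kcal mol⁻¹ K⁻¹ and T = 300 K gives K ≈ 1.45.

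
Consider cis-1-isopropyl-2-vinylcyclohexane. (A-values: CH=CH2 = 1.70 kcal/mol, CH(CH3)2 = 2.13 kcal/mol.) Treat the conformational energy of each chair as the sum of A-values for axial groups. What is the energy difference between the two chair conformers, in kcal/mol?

0.43 kcal/mol

C1 and C2 have opposite parity, so for the cis isomer the two substituents are one axial and one equatorial in each chair.
Chair I (vinyl axial, isopropyl equatorial): E = 1.70 kcal/mol.
Chair II (vinyl equatorial, isopropyl axial): E = 2.13 kcal/mol.
ΔE = 2.13 − 1.70 = 0.43 kcal/mol; chair I is more stable.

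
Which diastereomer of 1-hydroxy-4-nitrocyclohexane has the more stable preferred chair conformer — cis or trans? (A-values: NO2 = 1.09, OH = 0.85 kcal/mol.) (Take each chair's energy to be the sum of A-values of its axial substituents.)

At 1,4 positions (parity opposite): cis → (a,e or e,a); trans → (e,e or a,a).
Best chair for cis: E = 0.85 kcal/mol; best chair for trans: E = 0.00 kcal/mol.
The trans isomer is lower by 0.85 kcal/mol.

trans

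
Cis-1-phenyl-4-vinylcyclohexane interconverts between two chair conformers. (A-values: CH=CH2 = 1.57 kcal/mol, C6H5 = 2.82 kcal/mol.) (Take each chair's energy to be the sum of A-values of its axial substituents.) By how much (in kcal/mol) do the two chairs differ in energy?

C1 and C4 have opposite parity, so for the cis isomer the two substituents are one axial and one equatorial in each chair.
Chair I (vinyl axial, phenyl equatorial): E = 1.57 kcal/mol.
Chair II (vinyl equatorial, phenyl axial): E = 2.82 kcal/mol.
ΔE = 2.82 − 1.57 = 1.25 kcal/mol; chair I is more stable.

1.25 kcal/mol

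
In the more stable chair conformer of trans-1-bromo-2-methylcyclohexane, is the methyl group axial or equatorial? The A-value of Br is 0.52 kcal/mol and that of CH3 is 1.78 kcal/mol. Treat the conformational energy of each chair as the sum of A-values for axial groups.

C1 and C2 have opposite parity, so for the trans isomer the two substituents are e,e in one chair and a,a in the other.
Chair I (bromo axial, methyl axial): E = 2.30 kcal/mol.
Chair II (bromo equatorial, methyl equatorial): E = 0.00 kcal/mol.
Chair II is the more stable (lower-energy) conformer, and in that chair the methyl group is equatorial.

equatorial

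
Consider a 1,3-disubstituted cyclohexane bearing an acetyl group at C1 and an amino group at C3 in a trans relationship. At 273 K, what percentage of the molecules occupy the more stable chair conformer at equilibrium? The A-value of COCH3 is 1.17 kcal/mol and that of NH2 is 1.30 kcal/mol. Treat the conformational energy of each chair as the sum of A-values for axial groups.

56.0%

C1 and C3 have the same parity, so for the trans isomer the two substituents are one axial and one equatorial in each chair.
Chair I (acetyl axial, amino equatorial): E = 1.17 kcal/mol; chair II (acetyl equatorial, amino axial): E = 1.30 kcal/mol.
ΔG = 0.13 kcal/mol between the two chairs.
K = exp(ΔG/RT) with R = 1.987×10⁻³ kcal mol⁻¹ K⁻¹ and T = 273 K gives K ≈ 1.27.
Fraction in the lower-energy chair = K/(K+1) = 56.0%.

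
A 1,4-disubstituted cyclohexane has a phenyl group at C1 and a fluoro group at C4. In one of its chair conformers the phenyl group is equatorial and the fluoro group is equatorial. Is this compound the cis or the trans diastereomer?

trans

C1 and C4 have opposite parity, so their axial bonds point in opposite directions.
With opposite-parity carbons, two substituents on the same face are one axial and one equatorial; opposite faces give both axial or both equatorial.
Here the groups are equatorial/equatorial → opposite face → trans.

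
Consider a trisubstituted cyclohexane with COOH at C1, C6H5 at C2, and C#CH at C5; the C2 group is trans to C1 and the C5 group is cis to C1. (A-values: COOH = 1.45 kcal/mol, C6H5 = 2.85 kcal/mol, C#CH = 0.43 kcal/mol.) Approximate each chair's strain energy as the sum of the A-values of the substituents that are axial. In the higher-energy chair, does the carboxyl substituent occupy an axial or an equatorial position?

axial

Chair I (carboxyl axial, phenyl axial, ethynyl axial): E = 4.73 kcal/mol.
Chair II (carboxyl equatorial, phenyl equatorial, ethynyl equatorial): E = 0.00 kcal/mol.
Chair I is the less stable (higher-energy) conformer, and in that chair the carboxyl group is axial.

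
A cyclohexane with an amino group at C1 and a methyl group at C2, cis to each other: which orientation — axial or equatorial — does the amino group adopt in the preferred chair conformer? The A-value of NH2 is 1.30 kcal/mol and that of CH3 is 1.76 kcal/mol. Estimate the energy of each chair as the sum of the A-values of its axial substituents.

C1 and C2 have opposite parity, so for the cis isomer the two substituents are one axial and one equatorial in each chair.
Chair I (amino axial, methyl equatorial): E = 1.30 kcal/mol.
Chair II (amino equatorial, methyl axial): E = 1.76 kcal/mol.
Chair I is the more stable (lower-energy) conformer, and in that chair the amino group is axial.

axial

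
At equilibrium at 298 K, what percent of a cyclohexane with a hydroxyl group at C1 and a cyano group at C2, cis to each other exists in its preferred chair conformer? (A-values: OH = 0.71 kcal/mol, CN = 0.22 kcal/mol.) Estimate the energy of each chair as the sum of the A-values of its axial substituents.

C1 and C2 have opposite parity, so for the cis isomer the two substituents are one axial and one equatorial in each chair.
Chair I (hydroxyl axial, cyano equatorial): E = 0.71 kcal/mol; chair II (hydroxyl equatorial, cyano axial): E = 0.22 kcal/mol.
ΔG = 0.49 kcal/mol between the two chairs.
K = exp(ΔG/RT) with R = 1.987×10⁻³ kcal mol⁻¹ K⁻¹ and T = 298 K gives K ≈ 2.29.
Fraction in the lower-energy chair = K/(K+1) = 69.6%.

69.6%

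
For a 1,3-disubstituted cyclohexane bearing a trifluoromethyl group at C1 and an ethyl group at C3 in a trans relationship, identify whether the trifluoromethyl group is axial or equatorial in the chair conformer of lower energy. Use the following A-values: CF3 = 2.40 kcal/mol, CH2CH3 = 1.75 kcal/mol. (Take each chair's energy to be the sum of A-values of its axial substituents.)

C1 and C3 have the same parity, so for the trans isomer the two substituents are one axial and one equatorial in each chair.
Chair I (trifluoromethyl axial, ethyl equatorial): E = 2.40 kcal/mol.
Chair II (trifluoromethyl equatorial, ethyl axial): E = 1.75 kcal/mol.
Chair II is the more stable (lower-energy) conformer, and in that chair the trifluoromethyl group is equatorial.

equatorial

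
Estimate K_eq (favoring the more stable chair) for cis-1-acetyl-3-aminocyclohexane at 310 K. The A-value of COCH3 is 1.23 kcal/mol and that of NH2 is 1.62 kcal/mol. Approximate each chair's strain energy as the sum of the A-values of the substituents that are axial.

C1 and C3 have the same parity, so for the cis isomer the two substituents are e,e in one chair and a,a in the other.
Chair I (acetyl axial, amino axial): E = 2.85 kcal/mol; chair II (acetyl equatorial, amino equatorial): E = 0.00 kcal/mol.
ΔG = 2.85 kcal/mol between the two chairs.
K = exp(ΔG/RT) with R = 1.987×10⁻³ kcal mol⁻¹ K⁻¹ and T = 310 K gives K ≈ 102.

K ≈ 102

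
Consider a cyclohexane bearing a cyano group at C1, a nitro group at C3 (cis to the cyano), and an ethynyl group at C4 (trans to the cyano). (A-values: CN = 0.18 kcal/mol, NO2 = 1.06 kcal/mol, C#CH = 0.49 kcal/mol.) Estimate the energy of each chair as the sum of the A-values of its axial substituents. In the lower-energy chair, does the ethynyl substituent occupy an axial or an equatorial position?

equatorial

Chair I (cyano axial, nitro axial, ethynyl axial): E = 1.73 kcal/mol.
Chair II (cyano equatorial, nitro equatorial, ethynyl equatorial): E = 0.00 kcal/mol.
Chair II is the more stable (lower-energy) conformer, and in that chair the ethynyl group is equatorial.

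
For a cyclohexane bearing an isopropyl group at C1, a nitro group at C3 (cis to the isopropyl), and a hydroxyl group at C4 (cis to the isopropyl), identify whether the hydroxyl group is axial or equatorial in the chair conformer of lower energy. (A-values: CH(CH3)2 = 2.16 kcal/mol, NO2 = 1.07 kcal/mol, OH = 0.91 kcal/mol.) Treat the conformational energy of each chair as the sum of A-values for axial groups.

Chair I (isopropyl axial, nitro axial, hydroxyl equatorial): E = 3.23 kcal/mol.
Chair II (isopropyl equatorial, nitro equatorial, hydroxyl axial): E = 0.91 kcal/mol.
Chair II is the more stable (lower-energy) conformer, and in that chair the hydroxyl group is axial.

axial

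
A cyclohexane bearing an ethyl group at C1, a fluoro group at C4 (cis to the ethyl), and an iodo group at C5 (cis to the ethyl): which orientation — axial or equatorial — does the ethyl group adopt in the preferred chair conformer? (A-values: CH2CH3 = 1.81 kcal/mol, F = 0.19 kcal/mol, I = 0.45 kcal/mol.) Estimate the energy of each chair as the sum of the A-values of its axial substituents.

equatorial

Chair I (ethyl axial, fluoro equatorial, iodo axial): E = 2.26 kcal/mol.
Chair II (ethyl equatorial, fluoro axial, iodo equatorial): E = 0.19 kcal/mol.
Chair II is the more stable (lower-energy) conformer, and in that chair the ethyl group is equatorial.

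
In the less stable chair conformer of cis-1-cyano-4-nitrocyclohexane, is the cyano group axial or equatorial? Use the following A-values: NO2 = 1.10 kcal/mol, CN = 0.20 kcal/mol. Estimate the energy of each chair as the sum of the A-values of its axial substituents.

equatorial

C1 and C4 have opposite parity, so for the cis isomer the two substituents are one axial and one equatorial in each chair.
Chair I (nitro axial, cyano equatorial): E = 1.10 kcal/mol.
Chair II (nitro equatorial, cyano axial): E = 0.20 kcal/mol.
Chair I is the less stable (higher-energy) conformer, and in that chair the cyano group is equatorial.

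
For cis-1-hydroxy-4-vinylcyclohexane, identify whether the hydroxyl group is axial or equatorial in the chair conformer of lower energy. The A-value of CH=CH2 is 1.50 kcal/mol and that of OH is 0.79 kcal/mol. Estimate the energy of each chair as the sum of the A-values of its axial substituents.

axial

C1 and C4 have opposite parity, so for the cis isomer the two substituents are one axial and one equatorial in each chair.
Chair I (vinyl axial, hydroxyl equatorial): E = 1.50 kcal/mol.
Chair II (vinyl equatorial, hydroxyl axial): E = 0.79 kcal/mol.
Chair II is the more stable (lower-energy) conformer, and in that chair the hydroxyl group is axial.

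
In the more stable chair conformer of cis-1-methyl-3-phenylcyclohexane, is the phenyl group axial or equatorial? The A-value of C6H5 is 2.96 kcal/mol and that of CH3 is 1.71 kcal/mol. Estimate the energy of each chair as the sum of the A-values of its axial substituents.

C1 and C3 have the same parity, so for the cis isomer the two substituents are e,e in one chair and a,a in the other.
Chair I (phenyl axial, methyl axial): E = 4.67 kcal/mol.
Chair II (phenyl equatorial, methyl equatorial): E = 0.00 kcal/mol.
Chair II is the more stable (lower-energy) conformer, and in that chair the phenyl group is equatorial.

equatorial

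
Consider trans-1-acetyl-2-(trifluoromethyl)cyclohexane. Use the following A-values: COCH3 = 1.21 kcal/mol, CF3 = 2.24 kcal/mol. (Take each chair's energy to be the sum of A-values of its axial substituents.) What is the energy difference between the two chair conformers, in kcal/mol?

3.45 kcal/mol

C1 and C2 have opposite parity, so for the trans isomer the two substituents are e,e in one chair and a,a in the other.
Chair I (acetyl axial, trifluoromethyl axial): E = 3.45 kcal/mol.
Chair II (acetyl equatorial, trifluoromethyl equatorial): E = 0.00 kcal/mol.
ΔE = 3.45 − 0.00 = 3.45 kcal/mol; chair II is more stable.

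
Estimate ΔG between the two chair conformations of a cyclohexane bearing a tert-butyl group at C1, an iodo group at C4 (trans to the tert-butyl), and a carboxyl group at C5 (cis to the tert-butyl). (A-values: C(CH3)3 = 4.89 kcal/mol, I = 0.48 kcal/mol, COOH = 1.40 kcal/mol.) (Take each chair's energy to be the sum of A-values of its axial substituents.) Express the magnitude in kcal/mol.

Chair I (tert-butyl axial, iodo axial, carboxyl axial): E = 6.77 kcal/mol.
Chair II (tert-butyl equatorial, iodo equatorial, carboxyl equatorial): E = 0.00 kcal/mol.
ΔE = 6.77 − 0.00 = 6.77 kcal/mol; chair II is more stable.

6.77 kcal/mol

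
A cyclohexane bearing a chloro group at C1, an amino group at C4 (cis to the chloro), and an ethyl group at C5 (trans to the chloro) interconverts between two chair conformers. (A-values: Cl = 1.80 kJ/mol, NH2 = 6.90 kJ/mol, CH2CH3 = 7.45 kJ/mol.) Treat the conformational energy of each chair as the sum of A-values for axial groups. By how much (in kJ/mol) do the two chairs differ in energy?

12.55 kJ/mol

Chair I (chloro axial, amino equatorial, ethyl equatorial): E = 1.80 kJ/mol.
Chair II (chloro equatorial, amino axial, ethyl axial): E = 14.35 kJ/mol.
ΔE = 14.35 − 1.80 = 12.55 kJ/mol; chair I is more stable.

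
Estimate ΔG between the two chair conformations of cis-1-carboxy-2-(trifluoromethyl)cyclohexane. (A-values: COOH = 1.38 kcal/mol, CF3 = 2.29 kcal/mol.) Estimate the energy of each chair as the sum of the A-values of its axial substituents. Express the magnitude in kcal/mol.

C1 and C2 have opposite parity, so for the cis isomer the two substituents are one axial and one equatorial in each chair.
Chair I (carboxyl axial, trifluoromethyl equatorial): E = 1.38 kcal/mol.
Chair II (carboxyl equatorial, trifluoromethyl axial): E = 2.29 kcal/mol.
ΔE = 2.29 − 1.38 = 0.91 kcal/mol; chair I is more stable.

0.91 kcal/mol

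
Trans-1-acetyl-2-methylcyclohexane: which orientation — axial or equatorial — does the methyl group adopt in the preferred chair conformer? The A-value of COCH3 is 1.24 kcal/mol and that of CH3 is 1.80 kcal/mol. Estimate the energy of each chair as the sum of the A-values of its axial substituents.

equatorial

C1 and C2 have opposite parity, so for the trans isomer the two substituents are e,e in one chair and a,a in the other.
Chair I (acetyl axial, methyl axial): E = 3.04 kcal/mol.
Chair II (acetyl equatorial, methyl equatorial): E = 0.00 kcal/mol.
Chair II is the more stable (lower-energy) conformer, and in that chair the methyl group is equatorial.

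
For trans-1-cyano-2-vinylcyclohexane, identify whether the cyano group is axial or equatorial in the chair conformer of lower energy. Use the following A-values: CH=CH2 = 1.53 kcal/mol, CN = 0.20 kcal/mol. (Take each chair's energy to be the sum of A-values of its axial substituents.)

C1 and C2 have opposite parity, so for the trans isomer the two substituents are e,e in one chair and a,a in the other.
Chair I (vinyl axial, cyano axial): E = 1.73 kcal/mol.
Chair II (vinyl equatorial, cyano equatorial): E = 0.00 kcal/mol.
Chair II is the more stable (lower-energy) conformer, and in that chair the cyano group is equatorial.

equatorial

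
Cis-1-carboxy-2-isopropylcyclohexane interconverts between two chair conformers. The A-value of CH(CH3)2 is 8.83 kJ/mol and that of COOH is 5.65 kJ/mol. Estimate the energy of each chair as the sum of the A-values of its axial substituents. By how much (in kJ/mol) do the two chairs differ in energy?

C1 and C2 have opposite parity, so for the cis isomer the two substituents are one axial and one equatorial in each chair.
Chair I (isopropyl axial, carboxyl equatorial): E = 8.83 kJ/mol.
Chair II (isopropyl equatorial, carboxyl axial): E = 5.65 kJ/mol.
ΔE = 8.83 − 5.65 = 3.18 kJ/mol; chair II is more stable.

3.18 kJ/mol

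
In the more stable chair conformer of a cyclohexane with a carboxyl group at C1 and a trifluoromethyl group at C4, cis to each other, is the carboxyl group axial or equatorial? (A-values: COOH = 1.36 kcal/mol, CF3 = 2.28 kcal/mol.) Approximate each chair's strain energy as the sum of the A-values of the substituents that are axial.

axial

C1 and C4 have opposite parity, so for the cis isomer the two substituents are one axial and one equatorial in each chair.
Chair I (carboxyl axial, trifluoromethyl equatorial): E = 1.36 kcal/mol.
Chair II (carboxyl equatorial, trifluoromethyl axial): E = 2.28 kcal/mol.
Chair I is the more stable (lower-energy) conformer, and in that chair the carboxyl group is axial.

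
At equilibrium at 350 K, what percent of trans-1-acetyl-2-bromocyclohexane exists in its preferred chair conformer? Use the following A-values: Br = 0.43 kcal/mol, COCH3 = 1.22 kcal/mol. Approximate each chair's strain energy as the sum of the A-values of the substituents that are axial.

91.5%

C1 and C2 have opposite parity, so for the trans isomer the two substituents are e,e in one chair and a,a in the other.
Chair I (bromo axial, acetyl axial): E = 1.65 kcal/mol; chair II (bromo equatorial, acetyl equatorial): E = 0.00 kcal/mol.
ΔG = 1.65 kcal/mol between the two chairs.
K = exp(ΔG/RT) with R = 1.987×10⁻³ kcal mol⁻¹ K⁻¹ and T = 350 K gives K ≈ 10.7.
Fraction in the lower-energy chair = K/(K+1) = 91.5%.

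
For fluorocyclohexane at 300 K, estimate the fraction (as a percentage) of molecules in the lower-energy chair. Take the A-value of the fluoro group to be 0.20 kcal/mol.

58.3%

One chair has the fluoro group axial (E = 0.20 kcal/mol) and the other has it equatorial (E = 0).
ΔG = 0.20 kcal/mol between the two chairs.
K = exp(ΔG/RT) with R = 1.987×10⁻³ kcal mol⁻¹ K⁻¹ and T = 300 K gives K ≈ 1.4.
Fraction in the lower-energy chair = K/(K+1) = 58.3%.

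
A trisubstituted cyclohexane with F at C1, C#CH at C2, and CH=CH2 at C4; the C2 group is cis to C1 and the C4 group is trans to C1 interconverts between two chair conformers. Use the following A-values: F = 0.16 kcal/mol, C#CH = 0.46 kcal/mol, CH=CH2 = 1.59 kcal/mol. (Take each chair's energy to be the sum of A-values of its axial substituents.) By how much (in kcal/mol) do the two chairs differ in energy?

Chair I (fluoro axial, ethynyl equatorial, vinyl axial): E = 1.75 kcal/mol.
Chair II (fluoro equatorial, ethynyl axial, vinyl equatorial): E = 0.46 kcal/mol.
ΔE = 1.75 − 0.46 = 1.29 kcal/mol; chair II is more stable.

1.29 kcal/mol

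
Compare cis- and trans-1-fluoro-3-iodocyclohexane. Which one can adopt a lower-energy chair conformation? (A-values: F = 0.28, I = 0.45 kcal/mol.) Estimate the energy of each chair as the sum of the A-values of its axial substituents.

At 1,3 positions (parity same): cis → (e,e or a,a); trans → (a,e or e,a).
Best chair for cis: E = 0.00 kcal/mol; best chair for trans: E = 0.28 kcal/mol.
The cis isomer is lower by 0.28 kcal/mol.

cis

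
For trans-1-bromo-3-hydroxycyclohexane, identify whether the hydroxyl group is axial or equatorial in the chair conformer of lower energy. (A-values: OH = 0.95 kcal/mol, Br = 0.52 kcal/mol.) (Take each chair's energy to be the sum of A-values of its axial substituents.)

equatorial

C1 and C3 have the same parity, so for the trans isomer the two substituents are one axial and one equatorial in each chair.
Chair I (hydroxyl axial, bromo equatorial): E = 0.95 kcal/mol.
Chair II (hydroxyl equatorial, bromo axial): E = 0.52 kcal/mol.
Chair II is the more stable (lower-energy) conformer, and in that chair the hydroxyl group is equatorial.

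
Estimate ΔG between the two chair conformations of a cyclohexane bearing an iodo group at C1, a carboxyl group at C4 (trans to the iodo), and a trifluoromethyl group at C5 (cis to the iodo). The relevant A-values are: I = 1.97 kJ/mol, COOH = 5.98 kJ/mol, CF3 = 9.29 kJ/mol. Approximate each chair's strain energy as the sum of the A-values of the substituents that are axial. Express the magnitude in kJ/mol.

Chair I (iodo axial, carboxyl axial, trifluoromethyl axial): E = 17.24 kJ/mol.
Chair II (iodo equatorial, carboxyl equatorial, trifluoromethyl equatorial): E = 0.00 kJ/mol.
ΔE = 17.24 − 0.00 = 17.24 kJ/mol; chair II is more stable.

17.24 kJ/mol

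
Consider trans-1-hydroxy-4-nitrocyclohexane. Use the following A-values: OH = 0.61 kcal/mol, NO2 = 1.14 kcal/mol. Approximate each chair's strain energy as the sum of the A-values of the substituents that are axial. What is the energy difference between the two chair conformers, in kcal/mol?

1.75 kcal/mol

C1 and C4 have opposite parity, so for the trans isomer the two substituents are e,e in one chair and a,a in the other.
Chair I (hydroxyl axial, nitro axial): E = 1.75 kcal/mol.
Chair II (hydroxyl equatorial, nitro equatorial): E = 0.00 kcal/mol.
ΔE = 1.75 − 0.00 = 1.75 kcal/mol; chair II is more stable.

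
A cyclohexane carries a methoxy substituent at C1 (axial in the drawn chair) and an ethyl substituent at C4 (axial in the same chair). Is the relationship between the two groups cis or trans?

C1 and C4 have opposite parity, so their axial bonds point in opposite directions.
With opposite-parity carbons, two substituents on the same face are one axial and one equatorial; opposite faces give both axial or both equatorial.
Here the groups are axial/axial → opposite face → trans.

trans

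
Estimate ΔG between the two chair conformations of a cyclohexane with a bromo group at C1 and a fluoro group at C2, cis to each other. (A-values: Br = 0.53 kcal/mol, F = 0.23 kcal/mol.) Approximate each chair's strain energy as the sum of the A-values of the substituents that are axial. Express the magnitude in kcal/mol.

0.30 kcal/mol

C1 and C2 have opposite parity, so for the cis isomer the two substituents are one axial and one equatorial in each chair.
Chair I (bromo axial, fluoro equatorial): E = 0.53 kcal/mol.
Chair II (bromo equatorial, fluoro axial): E = 0.23 kcal/mol.
ΔE = 0.53 − 0.23 = 0.30 kcal/mol; chair II is more stable.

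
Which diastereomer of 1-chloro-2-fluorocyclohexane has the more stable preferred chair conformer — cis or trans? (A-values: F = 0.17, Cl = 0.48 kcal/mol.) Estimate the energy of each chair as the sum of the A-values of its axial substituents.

trans

At 1,2 positions (parity opposite): cis → (a,e or e,a); trans → (e,e or a,a).
Best chair for cis: E = 0.17 kcal/mol; best chair for trans: E = 0.00 kcal/mol.
The trans isomer is lower by 0.17 kcal/mol.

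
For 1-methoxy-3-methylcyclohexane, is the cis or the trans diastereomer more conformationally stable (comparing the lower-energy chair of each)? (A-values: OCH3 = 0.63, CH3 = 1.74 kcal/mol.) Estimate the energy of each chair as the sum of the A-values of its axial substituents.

cis

At 1,3 positions (parity same): cis → (e,e or a,a); trans → (a,e or e,a).
Best chair for cis: E = 0.00 kcal/mol; best chair for trans: E = 0.63 kcal/mol.
The cis isomer is lower by 0.63 kcal/mol.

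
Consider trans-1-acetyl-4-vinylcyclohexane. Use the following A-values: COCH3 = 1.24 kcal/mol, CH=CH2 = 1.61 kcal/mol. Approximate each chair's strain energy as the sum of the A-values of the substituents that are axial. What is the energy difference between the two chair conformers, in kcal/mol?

2.85 kcal/mol

C1 and C4 have opposite parity, so for the trans isomer the two substituents are e,e in one chair and a,a in the other.
Chair I (acetyl axial, vinyl axial): E = 2.85 kcal/mol.
Chair II (acetyl equatorial, vinyl equatorial): E = 0.00 kcal/mol.
ΔE = 2.85 − 0.00 = 2.85 kcal/mol; chair II is more stable.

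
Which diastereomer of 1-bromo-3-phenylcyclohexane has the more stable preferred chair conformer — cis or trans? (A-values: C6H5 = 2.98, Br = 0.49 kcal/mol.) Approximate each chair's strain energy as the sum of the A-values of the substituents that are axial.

At 1,3 positions (parity same): cis → (e,e or a,a); trans → (a,e or e,a).
Best chair for cis: E = 0.00 kcal/mol; best chair for trans: E = 0.49 kcal/mol.
The cis isomer is lower by 0.49 kcal/mol.

cis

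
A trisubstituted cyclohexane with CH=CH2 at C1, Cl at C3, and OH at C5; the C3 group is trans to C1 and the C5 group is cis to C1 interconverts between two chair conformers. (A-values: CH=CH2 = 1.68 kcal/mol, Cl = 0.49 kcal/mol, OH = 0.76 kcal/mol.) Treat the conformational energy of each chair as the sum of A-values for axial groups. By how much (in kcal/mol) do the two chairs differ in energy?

Chair I (vinyl axial, chloro equatorial, hydroxyl axial): E = 2.44 kcal/mol.
Chair II (vinyl equatorial, chloro axial, hydroxyl equatorial): E = 0.49 kcal/mol.
ΔE = 2.44 − 0.49 = 1.95 kcal/mol; chair II is more stable.

1.95 kcal/mol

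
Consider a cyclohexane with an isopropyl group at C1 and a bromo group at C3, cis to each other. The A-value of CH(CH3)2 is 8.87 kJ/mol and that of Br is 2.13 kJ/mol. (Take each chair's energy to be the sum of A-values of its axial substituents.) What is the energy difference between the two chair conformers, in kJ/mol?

C1 and C3 have the same parity, so for the cis isomer the two substituents are e,e in one chair and a,a in the other.
Chair I (isopropyl axial, bromo axial): E = 11.00 kJ/mol.
Chair II (isopropyl equatorial, bromo equatorial): E = 0.00 kJ/mol.
ΔE = 11.00 − 0.00 = 11.00 kJ/mol; chair II is more stable.

11.00 kJ/mol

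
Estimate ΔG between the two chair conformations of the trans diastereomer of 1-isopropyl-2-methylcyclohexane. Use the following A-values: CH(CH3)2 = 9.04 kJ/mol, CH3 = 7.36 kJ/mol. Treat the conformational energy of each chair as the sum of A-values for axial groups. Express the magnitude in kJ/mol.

16.40 kJ/mol

C1 and C2 have opposite parity, so for the trans isomer the two substituents are e,e in one chair and a,a in the other.
Chair I (isopropyl axial, methyl axial): E = 16.40 kJ/mol.
Chair II (isopropyl equatorial, methyl equatorial): E = 0.00 kJ/mol.
ΔE = 16.40 − 0.00 = 16.40 kJ/mol; chair II is more stable.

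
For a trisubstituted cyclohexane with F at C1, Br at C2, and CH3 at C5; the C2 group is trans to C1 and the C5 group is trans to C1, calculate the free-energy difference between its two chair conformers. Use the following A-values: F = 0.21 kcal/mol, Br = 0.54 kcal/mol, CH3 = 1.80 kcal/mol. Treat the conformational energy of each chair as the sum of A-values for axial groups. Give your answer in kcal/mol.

1.05 kcal/mol

Chair I (fluoro axial, bromo axial, methyl equatorial): E = 0.75 kcal/mol.
Chair II (fluoro equatorial, bromo equatorial, methyl axial): E = 1.80 kcal/mol.
ΔE = 1.80 − 0.75 = 1.05 kcal/mol; chair I is more stable.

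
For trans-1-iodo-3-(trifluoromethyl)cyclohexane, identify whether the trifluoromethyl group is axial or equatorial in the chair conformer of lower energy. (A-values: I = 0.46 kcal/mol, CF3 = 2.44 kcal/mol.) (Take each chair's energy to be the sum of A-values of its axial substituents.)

equatorial

C1 and C3 have the same parity, so for the trans isomer the two substituents are one axial and one equatorial in each chair.
Chair I (iodo axial, trifluoromethyl equatorial): E = 0.46 kcal/mol.
Chair II (iodo equatorial, trifluoromethyl axial): E = 2.44 kcal/mol.
Chair I is the more stable (lower-energy) conformer, and in that chair the trifluoromethyl group is equatorial.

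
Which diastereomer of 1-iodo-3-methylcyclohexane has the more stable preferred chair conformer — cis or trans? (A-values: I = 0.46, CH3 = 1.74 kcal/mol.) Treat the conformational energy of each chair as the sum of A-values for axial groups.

cis

At 1,3 positions (parity same): cis → (e,e or a,a); trans → (a,e or e,a).
Best chair for cis: E = 0.00 kcal/mol; best chair for trans: E = 0.46 kcal/mol.
The cis isomer is lower by 0.46 kcal/mol.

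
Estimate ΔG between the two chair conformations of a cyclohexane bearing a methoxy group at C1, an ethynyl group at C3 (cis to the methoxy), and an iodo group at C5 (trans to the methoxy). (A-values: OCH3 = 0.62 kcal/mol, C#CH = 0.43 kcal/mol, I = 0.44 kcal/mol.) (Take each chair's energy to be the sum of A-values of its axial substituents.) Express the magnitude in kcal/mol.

Chair I (methoxy axial, ethynyl axial, iodo equatorial): E = 1.05 kcal/mol.
Chair II (methoxy equatorial, ethynyl equatorial, iodo axial): E = 0.44 kcal/mol.
ΔE = 1.05 − 0.44 = 0.61 kcal/mol; chair II is more stable.

0.61 kcal/mol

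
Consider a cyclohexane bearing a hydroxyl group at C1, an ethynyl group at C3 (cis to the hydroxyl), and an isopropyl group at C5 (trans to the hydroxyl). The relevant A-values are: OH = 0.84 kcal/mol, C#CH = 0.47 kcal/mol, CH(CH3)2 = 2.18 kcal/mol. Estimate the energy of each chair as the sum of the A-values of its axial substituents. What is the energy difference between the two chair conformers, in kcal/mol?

0.87 kcal/mol

Chair I (hydroxyl axial, ethynyl axial, isopropyl equatorial): E = 1.31 kcal/mol.
Chair II (hydroxyl equatorial, ethynyl equatorial, isopropyl axial): E = 2.18 kcal/mol.
ΔE = 2.18 − 1.31 = 0.87 kcal/mol; chair I is more stable.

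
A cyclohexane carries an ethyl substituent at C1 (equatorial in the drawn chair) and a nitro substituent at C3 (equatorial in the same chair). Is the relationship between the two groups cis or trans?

cis

C1 and C3 have the same parity, so their axial bonds point in the same direction.
With same-parity carbons, two substituents on the same face are both axial or both equatorial; opposite faces give one of each.
Here the groups are equatorial/equatorial → same face → cis.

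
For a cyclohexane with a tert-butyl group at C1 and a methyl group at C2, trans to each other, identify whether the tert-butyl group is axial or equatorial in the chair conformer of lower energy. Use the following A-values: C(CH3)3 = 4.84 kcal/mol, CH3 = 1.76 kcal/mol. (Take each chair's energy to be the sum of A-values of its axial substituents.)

C1 and C2 have opposite parity, so for the trans isomer the two substituents are e,e in one chair and a,a in the other.
Chair I (tert-butyl axial, methyl axial): E = 6.60 kcal/mol.
Chair II (tert-butyl equatorial, methyl equatorial): E = 0.00 kcal/mol.
Chair II is the more stable (lower-energy) conformer, and in that chair the tert-butyl group is equatorial.

equatorial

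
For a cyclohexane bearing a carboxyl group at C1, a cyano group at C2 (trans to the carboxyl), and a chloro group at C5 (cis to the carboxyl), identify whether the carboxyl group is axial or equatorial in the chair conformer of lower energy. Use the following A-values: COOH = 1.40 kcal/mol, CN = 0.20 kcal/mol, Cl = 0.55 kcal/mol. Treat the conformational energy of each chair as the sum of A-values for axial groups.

equatorial

Chair I (carboxyl axial, cyano axial, chloro axial): E = 2.15 kcal/mol.
Chair II (carboxyl equatorial, cyano equatorial, chloro equatorial): E = 0.00 kcal/mol.
Chair II is the more stable (lower-energy) conformer, and in that chair the carboxyl group is equatorial.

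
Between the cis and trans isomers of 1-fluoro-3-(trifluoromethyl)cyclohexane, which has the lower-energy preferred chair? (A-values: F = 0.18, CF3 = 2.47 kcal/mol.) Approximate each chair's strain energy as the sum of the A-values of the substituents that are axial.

At 1,3 positions (parity same): cis → (e,e or a,a); trans → (a,e or e,a).
Best chair for cis: E = 0.00 kcal/mol; best chair for trans: E = 0.18 kcal/mol.
The cis isomer is lower by 0.18 kcal/mol.

cis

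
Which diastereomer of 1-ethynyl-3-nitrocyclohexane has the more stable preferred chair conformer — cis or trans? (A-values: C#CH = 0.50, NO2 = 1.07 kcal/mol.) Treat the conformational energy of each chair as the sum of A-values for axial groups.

cis

At 1,3 positions (parity same): cis → (e,e or a,a); trans → (a,e or e,a).
Best chair for cis: E = 0.00 kcal/mol; best chair for trans: E = 0.50 kcal/mol.
The cis isomer is lower by 0.50 kcal/mol.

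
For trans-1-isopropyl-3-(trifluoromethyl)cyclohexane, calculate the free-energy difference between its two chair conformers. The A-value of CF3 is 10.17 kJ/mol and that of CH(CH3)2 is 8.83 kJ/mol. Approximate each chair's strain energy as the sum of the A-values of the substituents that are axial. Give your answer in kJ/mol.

C1 and C3 have the same parity, so for the trans isomer the two substituents are one axial and one equatorial in each chair.
Chair I (trifluoromethyl axial, isopropyl equatorial): E = 10.17 kJ/mol.
Chair II (trifluoromethyl equatorial, isopropyl axial): E = 8.83 kJ/mol.
ΔE = 10.17 − 8.83 = 1.34 kJ/mol; chair II is more stable.

1.34 kJ/mol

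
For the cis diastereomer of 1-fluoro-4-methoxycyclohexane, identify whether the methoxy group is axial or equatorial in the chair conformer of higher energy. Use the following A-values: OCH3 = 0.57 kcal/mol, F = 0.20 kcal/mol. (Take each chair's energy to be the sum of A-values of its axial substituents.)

C1 and C4 have opposite parity, so for the cis isomer the two substituents are one axial and one equatorial in each chair.
Chair I (methoxy axial, fluoro equatorial): E = 0.57 kcal/mol.
Chair II (methoxy equatorial, fluoro axial): E = 0.20 kcal/mol.
Chair I is the less stable (higher-energy) conformer, and in that chair the methoxy group is axial.

axial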